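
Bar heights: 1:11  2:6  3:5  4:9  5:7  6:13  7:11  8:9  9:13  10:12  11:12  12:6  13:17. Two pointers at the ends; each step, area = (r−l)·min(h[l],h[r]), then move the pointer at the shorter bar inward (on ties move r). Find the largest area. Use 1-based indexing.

max area = 132

[1,13] min(11,17)*12=132 best=132 * → l++
[2,13] min(6,17)*11=66 best=132 → l++
[3,13] min(5,17)*10=50 best=132 → l++
[4,13] min(9,17)*9=81 best=132 → l++
[5,13] min(7,17)*8=56 best=132 → l++
[6,13] min(13,17)*7=91 best=132 → l++
[7,13] min(11,17)*6=66 best=132 → l++
[8,13] min(9,17)*5=45 best=132 → l++
[9,13] min(13,17)*4=52 best=132 → l++
[10,13] min(12,17)*3=36 best=132 → l++
[11,13] min(12,17)*2=24 best=132 → l++
[12,13] min(6,17)*1=6 best=132 → l++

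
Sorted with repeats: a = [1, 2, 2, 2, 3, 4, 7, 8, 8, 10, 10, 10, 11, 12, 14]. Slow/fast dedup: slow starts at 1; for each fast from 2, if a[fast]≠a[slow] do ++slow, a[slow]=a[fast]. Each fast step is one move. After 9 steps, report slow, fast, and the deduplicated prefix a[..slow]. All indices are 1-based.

(s=1,f=2) a[fast]=2≠a[slow]=1 write a[2]=2 → slow++,fast++
(s=2,f=3) a[fast]=2=a[slow] dup → fast++
(s=2,f=4) a[fast]=2=a[slow] dup → fast++
(s=2,f=5) a[fast]=3≠a[slow]=2 write a[3]=3 → slow++,fast++
(s=3,f=6) a[fast]=4≠a[slow]=3 write a[4]=4 → slow++,fast++
(s=4,f=7) a[fast]=7≠a[slow]=4 write a[5]=7 → slow++,fast++
(s=5,f=8) a[fast]=8≠a[slow]=7 write a[6]=8 → slow++,fast++
(s=6,f=9) a[fast]=8=a[slow] dup → fast++
(s=6,f=10) a[fast]=10≠a[slow]=8 write a[7]=10 → slow++,fast++

slow=7, fast=11, prefix=[1, 2, 3, 4, 7, 8, 10]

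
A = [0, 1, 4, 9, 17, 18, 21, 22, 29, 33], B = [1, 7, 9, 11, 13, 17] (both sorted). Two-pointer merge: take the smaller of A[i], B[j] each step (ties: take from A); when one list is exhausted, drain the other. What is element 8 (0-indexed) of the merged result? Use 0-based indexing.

i=0 j=0: A[i]=0<=B[j]=1 take 0, i++
i=1 j=0: A[i]=1<=B[j]=1 take 1, i++
i=2 j=0: A[i]=4>B[j]=1 take 1, j++
i=2 j=1: A[i]=4<=B[j]=7 take 4, i++
i=3 j=1: A[i]=9>B[j]=7 take 7, j++
i=3 j=2: A[i]=9<=B[j]=9 take 9, i++
i=4 j=2: A[i]=17>B[j]=9 take 9, j++
i=4 j=3: A[i]=17>B[j]=11 take 11, j++
i=4 j=4: A[i]=17>B[j]=13 take 13, j++
i=4 j=5: A[i]=17<=B[j]=17 take 17, i++
i=5 j=5: A[i]=18>B[j]=17 take 17, j++
i=5 j=6: B done, take A[i]=18, i++
i=6 j=6: B done, take A[i]=21, i++
i=7 j=6: B done, take A[i]=22, i++
i=8 j=6: B done, take A[i]=29, i++
i=9 j=6: B done, take A[i]=33, i++

merged[8] = 13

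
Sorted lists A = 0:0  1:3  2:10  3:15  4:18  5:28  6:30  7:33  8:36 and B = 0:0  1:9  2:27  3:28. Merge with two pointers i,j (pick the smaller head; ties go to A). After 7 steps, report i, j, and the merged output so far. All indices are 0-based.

i=0 j=0: A[i]=0<=B[j]=0 take 0, i++
i=1 j=0: A[i]=3>B[j]=0 take 0, j++
i=1 j=1: A[i]=3<=B[j]=9 take 3, i++
i=2 j=1: A[i]=10>B[j]=9 take 9, j++
i=2 j=2: A[i]=10<=B[j]=27 take 10, i++
i=3 j=2: A[i]=15<=B[j]=27 take 15, i++
i=4 j=2: A[i]=18<=B[j]=27 take 18, i++

i=5, j=2, merged so far=[0, 0, 3, 9, 10, 15, 18]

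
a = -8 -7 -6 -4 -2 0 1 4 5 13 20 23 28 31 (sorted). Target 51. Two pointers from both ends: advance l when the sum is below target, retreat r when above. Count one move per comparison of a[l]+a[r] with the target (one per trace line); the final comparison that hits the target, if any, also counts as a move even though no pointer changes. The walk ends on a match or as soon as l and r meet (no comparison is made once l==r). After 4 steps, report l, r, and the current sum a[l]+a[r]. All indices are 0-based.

l=4, r=13, sum=29

[0,13] -8+31=23 <51 → l++
[1,13] -7+31=24 <51 → l++
[2,13] -6+31=25 <51 → l++
[3,13] -4+31=27 <51 → l++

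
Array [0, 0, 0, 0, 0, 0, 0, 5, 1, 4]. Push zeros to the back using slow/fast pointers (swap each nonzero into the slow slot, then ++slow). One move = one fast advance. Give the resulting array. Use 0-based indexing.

[5, 1, 4, 0, 0, 0, 0, 0, 0, 0]

slow=0 fast=0: a[fast]=0, fast++
slow=0 fast=1: a[fast]=0, fast++
slow=0 fast=2: a[fast]=0, fast++
slow=0 fast=3: a[fast]=0, fast++
slow=0 fast=4: a[fast]=0, fast++
slow=0 fast=5: a[fast]=0, fast++
slow=0 fast=6: a[fast]=0, fast++
slow=0 fast=7: a[fast]=5≠0 swap→a[0]=5, slow++,fast++
slow=1 fast=8: a[fast]=1≠0 swap→a[1]=1, slow++,fast++
slow=2 fast=9: a[fast]=4≠0 swap→a[2]=4, slow++,fast++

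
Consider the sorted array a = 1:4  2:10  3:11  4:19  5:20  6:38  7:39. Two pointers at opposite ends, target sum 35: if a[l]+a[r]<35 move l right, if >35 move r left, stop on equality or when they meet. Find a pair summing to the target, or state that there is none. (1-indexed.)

[1,7] 4+39=43 >35 → r--
[1,6] 4+38=42 >35 → r--
[1,5] 4+20=24 <35 → l++
[2,5] 10+20=30 <35 → l++
[3,5] 11+20=31 <35 → l++
[4,5] 19+20=39 >35 → r--

no pair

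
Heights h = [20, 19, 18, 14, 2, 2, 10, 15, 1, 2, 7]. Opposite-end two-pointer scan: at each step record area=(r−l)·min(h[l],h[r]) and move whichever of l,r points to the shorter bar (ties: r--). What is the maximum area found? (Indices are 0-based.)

max area = 105

l=0 r=10: min(20,7)*10=70 best=70 *, r--
l=0 r=9: min(20,2)*9=18 best=70, r--
l=0 r=8: min(20,1)*8=8 best=70, r--
l=0 r=7: min(20,15)*7=105 best=105 *, r--
l=0 r=6: min(20,10)*6=60 best=105, r--
l=0 r=5: min(20,2)*5=10 best=105, r--
l=0 r=4: min(20,2)*4=8 best=105, r--
l=0 r=3: min(20,14)*3=42 best=105, r--
l=0 r=2: min(20,18)*2=36 best=105, r--
l=0 r=1: min(20,19)*1=19 best=105, r--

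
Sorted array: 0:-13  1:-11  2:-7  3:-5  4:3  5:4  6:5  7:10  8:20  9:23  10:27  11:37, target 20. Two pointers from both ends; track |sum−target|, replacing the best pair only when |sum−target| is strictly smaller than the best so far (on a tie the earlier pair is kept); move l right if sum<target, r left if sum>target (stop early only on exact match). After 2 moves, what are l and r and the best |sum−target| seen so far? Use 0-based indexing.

[0,11] -13+37=24 d=4 * → r--
[0,10] -13+27=14 d=6 → l++

l=1, r=10, best |Δ|=4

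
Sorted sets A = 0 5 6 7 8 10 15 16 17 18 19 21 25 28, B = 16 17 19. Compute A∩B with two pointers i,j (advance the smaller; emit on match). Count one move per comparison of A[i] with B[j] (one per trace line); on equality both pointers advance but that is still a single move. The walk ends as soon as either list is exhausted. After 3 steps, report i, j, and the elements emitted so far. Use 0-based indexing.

i=0 j=0: 0<16, i++
i=1 j=0: 5<16, i++
i=2 j=0: 6<16, i++

i=3, j=0, emitted=[]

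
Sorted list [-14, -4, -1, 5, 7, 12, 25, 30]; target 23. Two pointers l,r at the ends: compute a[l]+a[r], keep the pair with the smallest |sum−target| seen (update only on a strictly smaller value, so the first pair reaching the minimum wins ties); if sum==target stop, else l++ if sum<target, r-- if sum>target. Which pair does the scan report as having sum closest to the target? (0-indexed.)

pair (-1, 25) with sum 24 (|Δ|=1)

l=0 r=7: -14+30=16 d=7 *, l++
l=1 r=7: -4+30=26 d=3 *, r--
l=1 r=6: -4+25=21 d=2 *, l++
l=2 r=6: -1+25=24 d=1 *, r--
l=2 r=5: -1+12=11 d=12, l++
l=3 r=5: 5+12=17 d=6, l++
l=4 r=5: 7+12=19 d=4, l++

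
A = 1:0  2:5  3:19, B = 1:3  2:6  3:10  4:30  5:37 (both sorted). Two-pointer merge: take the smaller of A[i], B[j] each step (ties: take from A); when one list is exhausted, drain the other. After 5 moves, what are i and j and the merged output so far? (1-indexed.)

i=3, j=4, merged so far=[0, 3, 5, 6, 10]

[i=1,j=1] A[i]=0<=B[j]=3 take 0 → i++
[i=2,j=1] A[i]=5>B[j]=3 take 3 → j++
[i=2,j=2] A[i]=5<=B[j]=6 take 5 → i++
[i=3,j=2] A[i]=19>B[j]=6 take 6 → j++
[i=3,j=3] A[i]=19>B[j]=10 take 10 → j++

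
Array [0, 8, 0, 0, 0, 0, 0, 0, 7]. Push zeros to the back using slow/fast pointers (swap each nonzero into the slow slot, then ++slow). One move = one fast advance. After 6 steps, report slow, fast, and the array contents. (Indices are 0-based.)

(s=0,f=0) a[fast]=0 → fast++
(s=0,f=1) a[fast]=8≠0 swap→a[0]=8 → slow++,fast++
(s=1,f=2) a[fast]=0 → fast++
(s=1,f=3) a[fast]=0 → fast++
(s=1,f=4) a[fast]=0 → fast++
(s=1,f=5) a[fast]=0 → fast++

slow=1, fast=6, a=[8, 0, 0, 0, 0, 0, 0, 0, 7]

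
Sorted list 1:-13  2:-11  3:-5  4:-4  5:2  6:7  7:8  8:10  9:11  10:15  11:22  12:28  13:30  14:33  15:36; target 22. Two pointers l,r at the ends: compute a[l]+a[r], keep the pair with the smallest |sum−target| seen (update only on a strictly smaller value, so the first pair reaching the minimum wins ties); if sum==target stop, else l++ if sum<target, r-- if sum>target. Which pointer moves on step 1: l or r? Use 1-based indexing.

[1,15] -13+36=23 d=1 * → r--

r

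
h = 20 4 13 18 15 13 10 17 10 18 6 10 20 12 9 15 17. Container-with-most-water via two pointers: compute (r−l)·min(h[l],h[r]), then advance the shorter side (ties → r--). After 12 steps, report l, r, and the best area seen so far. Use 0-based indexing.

l=0, r=4, best area=272

l=0 r=16: min(20,17)*16=272 best=272 *, r--
l=0 r=15: min(20,15)*15=225 best=272, r--
l=0 r=14: min(20,9)*14=126 best=272, r--
l=0 r=13: min(20,12)*13=156 best=272, r--
l=0 r=12: min(20,20)*12=240 best=272, r--
l=0 r=11: min(20,10)*11=110 best=272, r--
l=0 r=10: min(20,6)*10=60 best=272, r--
l=0 r=9: min(20,18)*9=162 best=272, r--
l=0 r=8: min(20,10)*8=80 best=272, r--
l=0 r=7: min(20,17)*7=119 best=272, r--
l=0 r=6: min(20,10)*6=60 best=272, r--
l=0 r=5: min(20,13)*5=65 best=272, r--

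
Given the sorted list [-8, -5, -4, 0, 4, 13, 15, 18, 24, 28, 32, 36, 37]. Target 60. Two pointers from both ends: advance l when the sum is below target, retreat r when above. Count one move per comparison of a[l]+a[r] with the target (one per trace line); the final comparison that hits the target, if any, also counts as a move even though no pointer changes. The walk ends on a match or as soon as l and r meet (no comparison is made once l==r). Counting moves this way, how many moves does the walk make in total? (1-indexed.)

l=1 r=13: -8+37=29 <60, l++
l=2 r=13: -5+37=32 <60, l++
l=3 r=13: -4+37=33 <60, l++
l=4 r=13: 0+37=37 <60, l++
l=5 r=13: 4+37=41 <60, l++
l=6 r=13: 13+37=50 <60, l++
l=7 r=13: 15+37=52 <60, l++
l=8 r=13: 18+37=55 <60, l++
l=9 r=13: 24+37=61 >60, r--
l=9 r=12: 24+36=60, found

10 moves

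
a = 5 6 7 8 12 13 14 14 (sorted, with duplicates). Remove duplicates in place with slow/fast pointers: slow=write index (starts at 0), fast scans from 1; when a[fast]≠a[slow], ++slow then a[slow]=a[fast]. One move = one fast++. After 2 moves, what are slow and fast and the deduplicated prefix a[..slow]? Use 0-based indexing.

slow=2, fast=3, prefix=[5, 6, 7]

(s=0,f=1) a[fast]=6≠a[slow]=5 write a[1]=6 → slow++,fast++
(s=1,f=2) a[fast]=7≠a[slow]=6 write a[2]=7 → slow++,fast++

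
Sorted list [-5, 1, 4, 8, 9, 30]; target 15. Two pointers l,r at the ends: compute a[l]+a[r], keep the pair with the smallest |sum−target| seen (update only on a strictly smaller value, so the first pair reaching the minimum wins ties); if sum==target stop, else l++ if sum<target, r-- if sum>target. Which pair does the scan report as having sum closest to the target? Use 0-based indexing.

l=0 r=5: -5+30=25 d=10 *, r--
l=0 r=4: -5+9=4 d=11, l++
l=1 r=4: 1+9=10 d=5 *, l++
l=2 r=4: 4+9=13 d=2 *, l++
l=3 r=4: 8+9=17 d=2, r--

pair (4, 9) with sum 13 (|Δ|=2)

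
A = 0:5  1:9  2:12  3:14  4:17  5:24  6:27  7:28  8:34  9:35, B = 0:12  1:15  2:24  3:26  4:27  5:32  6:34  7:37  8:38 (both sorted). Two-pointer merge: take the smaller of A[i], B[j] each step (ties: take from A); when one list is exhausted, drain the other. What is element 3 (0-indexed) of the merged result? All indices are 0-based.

i=0 j=0: A[i]=5<=B[j]=12 take 5, i++
i=1 j=0: A[i]=9<=B[j]=12 take 9, i++
i=2 j=0: A[i]=12<=B[j]=12 take 12, i++
i=3 j=0: A[i]=14>B[j]=12 take 12, j++
i=3 j=1: A[i]=14<=B[j]=15 take 14, i++
i=4 j=1: A[i]=17>B[j]=15 take 15, j++
i=4 j=2: A[i]=17<=B[j]=24 take 17, i++
i=5 j=2: A[i]=24<=B[j]=24 take 24, i++
i=6 j=2: A[i]=27>B[j]=24 take 24, j++
i=6 j=3: A[i]=27>B[j]=26 take 26, j++
i=6 j=4: A[i]=27<=B[j]=27 take 27, i++
i=7 j=4: A[i]=28>B[j]=27 take 27, j++
i=7 j=5: A[i]=28<=B[j]=32 take 28, i++
i=8 j=5: A[i]=34>B[j]=32 take 32, j++
i=8 j=6: A[i]=34<=B[j]=34 take 34, i++
i=9 j=6: A[i]=35>B[j]=34 take 34, j++
i=9 j=7: A[i]=35<=B[j]=37 take 35, i++
i=10 j=7: A done, take B[j]=37, j++
i=10 j=8: A done, take B[j]=38, j++

merged[3] = 12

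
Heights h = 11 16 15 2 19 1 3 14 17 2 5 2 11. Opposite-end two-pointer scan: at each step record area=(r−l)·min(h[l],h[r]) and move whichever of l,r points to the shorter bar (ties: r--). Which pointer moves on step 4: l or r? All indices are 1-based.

[1,13] min(11,11)*12=132 best=132 * → r--
[1,12] min(11,2)*11=22 best=132 → r--
[1,11] min(11,5)*10=50 best=132 → r--
[1,10] min(11,2)*9=18 best=132 → r--

r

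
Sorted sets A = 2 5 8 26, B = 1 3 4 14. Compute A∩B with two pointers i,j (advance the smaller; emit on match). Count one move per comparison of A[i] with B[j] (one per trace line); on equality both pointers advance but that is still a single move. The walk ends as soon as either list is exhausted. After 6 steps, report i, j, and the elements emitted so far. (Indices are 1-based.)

[i=1,j=1] 2>1 → j++
[i=1,j=2] 2<3 → i++
[i=2,j=2] 5>3 → j++
[i=2,j=3] 5>4 → j++
[i=2,j=4] 5<14 → i++
[i=3,j=4] 8<14 → i++

i=4, j=4, emitted=[]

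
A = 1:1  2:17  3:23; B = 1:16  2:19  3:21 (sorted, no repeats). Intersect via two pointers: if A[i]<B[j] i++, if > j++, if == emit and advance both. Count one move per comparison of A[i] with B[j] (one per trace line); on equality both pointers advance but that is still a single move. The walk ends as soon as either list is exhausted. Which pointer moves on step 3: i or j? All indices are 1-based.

i=1 j=1: 1<16, i++
i=2 j=1: 17>16, j++
i=2 j=2: 17<19, i++

i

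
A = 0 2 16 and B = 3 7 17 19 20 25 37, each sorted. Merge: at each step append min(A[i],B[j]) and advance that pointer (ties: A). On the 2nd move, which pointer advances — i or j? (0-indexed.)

[i=0,j=0] A[i]=0<=B[j]=3 take 0 → i++
[i=1,j=0] A[i]=2<=B[j]=3 take 2 → i++

i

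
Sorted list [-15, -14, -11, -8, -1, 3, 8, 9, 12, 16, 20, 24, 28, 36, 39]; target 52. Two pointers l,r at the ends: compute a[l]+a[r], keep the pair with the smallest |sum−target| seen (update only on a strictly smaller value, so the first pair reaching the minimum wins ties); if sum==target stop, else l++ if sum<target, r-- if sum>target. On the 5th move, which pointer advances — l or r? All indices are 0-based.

l

l=0 r=14: -15+39=24 d=28 *, l++
l=1 r=14: -14+39=25 d=27 *, l++
l=2 r=14: -11+39=28 d=24 *, l++
l=3 r=14: -8+39=31 d=21 *, l++
l=4 r=14: -1+39=38 d=14 *, l++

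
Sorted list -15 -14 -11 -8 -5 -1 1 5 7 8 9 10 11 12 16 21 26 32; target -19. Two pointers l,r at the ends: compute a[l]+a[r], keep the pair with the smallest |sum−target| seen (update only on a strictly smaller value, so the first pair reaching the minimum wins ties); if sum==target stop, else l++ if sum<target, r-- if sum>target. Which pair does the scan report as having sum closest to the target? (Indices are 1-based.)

l=1 r=18: -15+32=17 d=36 *, r--
l=1 r=17: -15+26=11 d=30 *, r--
l=1 r=16: -15+21=6 d=25 *, r--
l=1 r=15: -15+16=1 d=20 *, r--
l=1 r=14: -15+12=-3 d=16 *, r--
l=1 r=13: -15+11=-4 d=15 *, r--
l=1 r=12: -15+10=-5 d=14 *, r--
l=1 r=11: -15+9=-6 d=13 *, r--
l=1 r=10: -15+8=-7 d=12 *, r--
l=1 r=9: -15+7=-8 d=11 *, r--
l=1 r=8: -15+5=-10 d=9 *, r--
l=1 r=7: -15+1=-14 d=5 *, r--
l=1 r=6: -15+-1=-16 d=3 *, r--
l=1 r=5: -15+-5=-20 d=1 *, l++
l=2 r=5: -14+-5=-19 d=0 *, stop

pair (-14, -5) with sum -19 (|Δ|=0)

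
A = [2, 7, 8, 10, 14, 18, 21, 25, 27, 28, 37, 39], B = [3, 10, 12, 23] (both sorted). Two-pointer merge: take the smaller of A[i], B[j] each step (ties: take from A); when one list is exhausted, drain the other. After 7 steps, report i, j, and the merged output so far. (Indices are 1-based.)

[i=1,j=1] A[i]=2<=B[j]=3 take 2 → i++
[i=2,j=1] A[i]=7>B[j]=3 take 3 → j++
[i=2,j=2] A[i]=7<=B[j]=10 take 7 → i++
[i=3,j=2] A[i]=8<=B[j]=10 take 8 → i++
[i=4,j=2] A[i]=10<=B[j]=10 take 10 → i++
[i=5,j=2] A[i]=14>B[j]=10 take 10 → j++
[i=5,j=3] A[i]=14>B[j]=12 take 12 → j++

i=5, j=4, merged so far=[2, 3, 7, 8, 10, 10, 12]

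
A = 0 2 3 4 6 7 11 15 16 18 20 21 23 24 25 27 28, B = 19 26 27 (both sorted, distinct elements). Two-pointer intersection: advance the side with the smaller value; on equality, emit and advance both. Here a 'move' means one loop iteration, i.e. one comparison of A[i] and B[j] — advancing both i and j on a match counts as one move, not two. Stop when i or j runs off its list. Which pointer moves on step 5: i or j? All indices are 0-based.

i

[i=0,j=0] 0<19 → i++
[i=1,j=0] 2<19 → i++
[i=2,j=0] 3<19 → i++
[i=3,j=0] 4<19 → i++
[i=4,j=0] 6<19 → i++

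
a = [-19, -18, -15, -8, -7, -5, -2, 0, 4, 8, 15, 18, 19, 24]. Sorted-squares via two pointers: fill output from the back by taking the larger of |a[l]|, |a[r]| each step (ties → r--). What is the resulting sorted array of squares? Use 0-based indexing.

[0, 4, 16, 25, 49, 64, 64, 225, 225, 324, 324, 361, 361, 576]

[0,13] |-19|<=|24| out[13]=576 → r--
[0,12] |-19|<=|19| out[12]=361 → r--
[0,11] |-19|>|18| out[11]=361 → l++
[1,11] |-18|<=|18| out[10]=324 → r--
[1,10] |-18|>|15| out[9]=324 → l++
[2,10] |-15|<=|15| out[8]=225 → r--
[2,9] |-15|>|8| out[7]=225 → l++
[3,9] |-8|<=|8| out[6]=64 → r--
[3,8] |-8|>|4| out[5]=64 → l++
[4,8] |-7|>|4| out[4]=49 → l++
[5,8] |-5|>|4| out[3]=25 → l++
[6,8] |-2|<=|4| out[2]=16 → r--
[6,7] |-2|>|0| out[1]=4 → l++
[7,7] |0|<=|0| out[0]=0 → r--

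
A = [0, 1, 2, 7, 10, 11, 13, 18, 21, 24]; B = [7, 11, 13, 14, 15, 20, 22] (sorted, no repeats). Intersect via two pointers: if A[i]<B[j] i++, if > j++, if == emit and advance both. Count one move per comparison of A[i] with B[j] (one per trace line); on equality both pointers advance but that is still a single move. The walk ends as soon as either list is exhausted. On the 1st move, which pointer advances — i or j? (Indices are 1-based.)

i=1 j=1: 0<7, i++

i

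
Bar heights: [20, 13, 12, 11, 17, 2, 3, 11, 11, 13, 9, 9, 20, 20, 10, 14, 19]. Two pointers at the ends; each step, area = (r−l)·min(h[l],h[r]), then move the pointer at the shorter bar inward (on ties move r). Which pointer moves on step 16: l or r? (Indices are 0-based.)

r

[0,16] min(20,19)*16=304 best=304 * → r--
[0,15] min(20,14)*15=210 best=304 → r--
[0,14] min(20,10)*14=140 best=304 → r--
[0,13] min(20,20)*13=260 best=304 → r--
[0,12] min(20,20)*12=240 best=304 → r--
[0,11] min(20,9)*11=99 best=304 → r--
[0,10] min(20,9)*10=90 best=304 → r--
[0,9] min(20,13)*9=117 best=304 → r--
[0,8] min(20,11)*8=88 best=304 → r--
[0,7] min(20,11)*7=77 best=304 → r--
[0,6] min(20,3)*6=18 best=304 → r--
[0,5] min(20,2)*5=10 best=304 → r--
[0,4] min(20,17)*4=68 best=304 → r--
[0,3] min(20,11)*3=33 best=304 → r--
[0,2] min(20,12)*2=24 best=304 → r--
[0,1] min(20,13)*1=13 best=304 → r--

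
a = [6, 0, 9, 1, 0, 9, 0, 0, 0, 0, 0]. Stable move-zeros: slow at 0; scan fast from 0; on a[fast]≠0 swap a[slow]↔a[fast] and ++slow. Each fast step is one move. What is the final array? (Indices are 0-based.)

(s=0,f=0) a[fast]=6≠0 swap→a[0]=6 → slow++,fast++
(s=1,f=1) a[fast]=0 → fast++
(s=1,f=2) a[fast]=9≠0 swap→a[1]=9 → slow++,fast++
(s=2,f=3) a[fast]=1≠0 swap→a[2]=1 → slow++,fast++
(s=3,f=4) a[fast]=0 → fast++
(s=3,f=5) a[fast]=9≠0 swap→a[3]=9 → slow++,fast++
(s=4,f=6) a[fast]=0 → fast++
(s=4,f=7) a[fast]=0 → fast++
(s=4,f=8) a[fast]=0 → fast++
(s=4,f=9) a[fast]=0 → fast++
(s=4,f=10) a[fast]=0 → fast++

[6, 9, 1, 9, 0, 0, 0, 0, 0, 0, 0]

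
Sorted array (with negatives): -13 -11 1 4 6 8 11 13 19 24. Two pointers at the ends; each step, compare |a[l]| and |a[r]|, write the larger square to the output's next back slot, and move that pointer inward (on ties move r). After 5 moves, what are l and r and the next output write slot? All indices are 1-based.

[1,10] |-13|<=|24| out[10]=576 → r--
[1,9] |-13|<=|19| out[9]=361 → r--
[1,8] |-13|<=|13| out[8]=169 → r--
[1,7] |-13|>|11| out[7]=169 → l++
[2,7] |-11|<=|11| out[6]=121 → r--

l=2, r=6, next write slot=5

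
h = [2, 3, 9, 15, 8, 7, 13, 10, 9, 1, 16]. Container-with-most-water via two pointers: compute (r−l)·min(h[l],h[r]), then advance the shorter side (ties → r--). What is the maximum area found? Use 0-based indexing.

l=0 r=10: min(2,16)*10=20 best=20 *, l++
l=1 r=10: min(3,16)*9=27 best=27 *, l++
l=2 r=10: min(9,16)*8=72 best=72 *, l++
l=3 r=10: min(15,16)*7=105 best=105 *, l++
l=4 r=10: min(8,16)*6=48 best=105, l++
l=5 r=10: min(7,16)*5=35 best=105, l++
l=6 r=10: min(13,16)*4=52 best=105, l++
l=7 r=10: min(10,16)*3=30 best=105, l++
l=8 r=10: min(9,16)*2=18 best=105, l++
l=9 r=10: min(1,16)*1=1 best=105, l++

max area = 105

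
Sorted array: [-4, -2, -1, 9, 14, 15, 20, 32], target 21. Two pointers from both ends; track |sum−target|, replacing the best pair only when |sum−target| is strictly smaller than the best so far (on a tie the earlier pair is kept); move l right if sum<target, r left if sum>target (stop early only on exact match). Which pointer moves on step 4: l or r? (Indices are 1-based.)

[1,8] -4+32=28 d=7 * → r--
[1,7] -4+20=16 d=5 * → l++
[2,7] -2+20=18 d=3 * → l++
[3,7] -1+20=19 d=2 * → l++

l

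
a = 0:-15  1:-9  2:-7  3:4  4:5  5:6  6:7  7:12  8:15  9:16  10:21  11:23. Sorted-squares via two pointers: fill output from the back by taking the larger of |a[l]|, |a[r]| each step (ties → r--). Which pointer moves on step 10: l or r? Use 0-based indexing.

l=0 r=11: |-15|<=|23| out[11]=529, r--
l=0 r=10: |-15|<=|21| out[10]=441, r--
l=0 r=9: |-15|<=|16| out[9]=256, r--
l=0 r=8: |-15|<=|15| out[8]=225, r--
l=0 r=7: |-15|>|12| out[7]=225, l++
l=1 r=7: |-9|<=|12| out[6]=144, r--
l=1 r=6: |-9|>|7| out[5]=81, l++
l=2 r=6: |-7|<=|7| out[4]=49, r--
l=2 r=5: |-7|>|6| out[3]=49, l++
l=3 r=5: |4|<=|6| out[2]=36, r--

r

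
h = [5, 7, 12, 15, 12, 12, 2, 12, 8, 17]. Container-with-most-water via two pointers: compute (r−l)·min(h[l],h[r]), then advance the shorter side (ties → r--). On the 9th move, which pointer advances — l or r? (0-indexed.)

[0,9] min(5,17)*9=45 best=45 * → l++
[1,9] min(7,17)*8=56 best=56 * → l++
[2,9] min(12,17)*7=84 best=84 * → l++
[3,9] min(15,17)*6=90 best=90 * → l++
[4,9] min(12,17)*5=60 best=90 → l++
[5,9] min(12,17)*4=48 best=90 → l++
[6,9] min(2,17)*3=6 best=90 → l++
[7,9] min(12,17)*2=24 best=90 → l++
[8,9] min(8,17)*1=8 best=90 → l++

l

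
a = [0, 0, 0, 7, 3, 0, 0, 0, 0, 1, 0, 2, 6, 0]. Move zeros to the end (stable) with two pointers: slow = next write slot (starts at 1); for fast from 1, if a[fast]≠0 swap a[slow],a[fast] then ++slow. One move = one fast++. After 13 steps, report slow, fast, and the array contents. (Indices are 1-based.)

slow=1 fast=1: a[fast]=0, fast++
slow=1 fast=2: a[fast]=0, fast++
slow=1 fast=3: a[fast]=0, fast++
slow=1 fast=4: a[fast]=7≠0 swap→a[1]=7, slow++,fast++
slow=2 fast=5: a[fast]=3≠0 swap→a[2]=3, slow++,fast++
slow=3 fast=6: a[fast]=0, fast++
slow=3 fast=7: a[fast]=0, fast++
slow=3 fast=8: a[fast]=0, fast++
slow=3 fast=9: a[fast]=0, fast++
slow=3 fast=10: a[fast]=1≠0 swap→a[3]=1, slow++,fast++
slow=4 fast=11: a[fast]=0, fast++
slow=4 fast=12: a[fast]=2≠0 swap→a[4]=2, slow++,fast++
slow=5 fast=13: a[fast]=6≠0 swap→a[5]=6, slow++,fast++

slow=6, fast=14, a=[7, 3, 1, 2, 6, 0, 0, 0, 0, 0, 0, 0, 0, 0]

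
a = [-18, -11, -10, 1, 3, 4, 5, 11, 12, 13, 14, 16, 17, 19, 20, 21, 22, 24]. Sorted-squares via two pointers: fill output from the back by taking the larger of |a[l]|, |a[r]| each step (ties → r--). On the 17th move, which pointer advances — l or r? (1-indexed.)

[1,18] |-18|<=|24| out[18]=576 → r--
[1,17] |-18|<=|22| out[17]=484 → r--
[1,16] |-18|<=|21| out[16]=441 → r--
[1,15] |-18|<=|20| out[15]=400 → r--
[1,14] |-18|<=|19| out[14]=361 → r--
[1,13] |-18|>|17| out[13]=324 → l++
[2,13] |-11|<=|17| out[12]=289 → r--
[2,12] |-11|<=|16| out[11]=256 → r--
[2,11] |-11|<=|14| out[10]=196 → r--
[2,10] |-11|<=|13| out[9]=169 → r--
[2,9] |-11|<=|12| out[8]=144 → r--
[2,8] |-11|<=|11| out[7]=121 → r--
[2,7] |-11|>|5| out[6]=121 → l++
[3,7] |-10|>|5| out[5]=100 → l++
[4,7] |1|<=|5| out[4]=25 → r--
[4,6] |1|<=|4| out[3]=16 → r--
[4,5] |1|<=|3| out[2]=9 → r--

r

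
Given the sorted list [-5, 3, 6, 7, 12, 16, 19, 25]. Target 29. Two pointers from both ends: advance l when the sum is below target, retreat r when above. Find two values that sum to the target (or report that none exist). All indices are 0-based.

no pair

l=0 r=7: -5+25=20 <29, l++
l=1 r=7: 3+25=28 <29, l++
l=2 r=7: 6+25=31 >29, r--
l=2 r=6: 6+19=25 <29, l++
l=3 r=6: 7+19=26 <29, l++
l=4 r=6: 12+19=31 >29, r--
l=4 r=5: 12+16=28 <29, l++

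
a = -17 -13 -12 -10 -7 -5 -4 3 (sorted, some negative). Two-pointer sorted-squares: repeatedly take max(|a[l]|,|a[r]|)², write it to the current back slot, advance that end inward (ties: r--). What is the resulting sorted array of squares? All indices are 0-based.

l=0 r=7: |-17|>|3| out[7]=289, l++
l=1 r=7: |-13|>|3| out[6]=169, l++
l=2 r=7: |-12|>|3| out[5]=144, l++
l=3 r=7: |-10|>|3| out[4]=100, l++
l=4 r=7: |-7|>|3| out[3]=49, l++
l=5 r=7: |-5|>|3| out[2]=25, l++
l=6 r=7: |-4|>|3| out[1]=16, l++
l=7 r=7: |3|<=|3| out[0]=9, r--

[9, 16, 25, 49, 100, 144, 169, 289]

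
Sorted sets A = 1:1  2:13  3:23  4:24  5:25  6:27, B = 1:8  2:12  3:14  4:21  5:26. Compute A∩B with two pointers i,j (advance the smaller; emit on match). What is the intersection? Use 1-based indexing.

intersection = []

[i=1,j=1] 1<8 → i++
[i=2,j=1] 13>8 → j++
[i=2,j=2] 13>12 → j++
[i=2,j=3] 13<14 → i++
[i=3,j=3] 23>14 → j++
[i=3,j=4] 23>21 → j++
[i=3,j=5] 23<26 → i++
[i=4,j=5] 24<26 → i++
[i=5,j=5] 25<26 → i++
[i=6,j=5] 27>26 → j++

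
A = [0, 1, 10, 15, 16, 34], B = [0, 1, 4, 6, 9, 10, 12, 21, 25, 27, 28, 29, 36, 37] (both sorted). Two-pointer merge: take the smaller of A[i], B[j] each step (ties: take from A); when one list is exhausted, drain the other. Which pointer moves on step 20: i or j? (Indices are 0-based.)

[i=0,j=0] A[i]=0<=B[j]=0 take 0 → i++
[i=1,j=0] A[i]=1>B[j]=0 take 0 → j++
[i=1,j=1] A[i]=1<=B[j]=1 take 1 → i++
[i=2,j=1] A[i]=10>B[j]=1 take 1 → j++
[i=2,j=2] A[i]=10>B[j]=4 take 4 → j++
[i=2,j=3] A[i]=10>B[j]=6 take 6 → j++
[i=2,j=4] A[i]=10>B[j]=9 take 9 → j++
[i=2,j=5] A[i]=10<=B[j]=10 take 10 → i++
[i=3,j=5] A[i]=15>B[j]=10 take 10 → j++
[i=3,j=6] A[i]=15>B[j]=12 take 12 → j++
[i=3,j=7] A[i]=15<=B[j]=21 take 15 → i++
[i=4,j=7] A[i]=16<=B[j]=21 take 16 → i++
[i=5,j=7] A[i]=34>B[j]=21 take 21 → j++
[i=5,j=8] A[i]=34>B[j]=25 take 25 → j++
[i=5,j=9] A[i]=34>B[j]=27 take 27 → j++
[i=5,j=10] A[i]=34>B[j]=28 take 28 → j++
[i=5,j=11] A[i]=34>B[j]=29 take 29 → j++
[i=5,j=12] A[i]=34<=B[j]=36 take 34 → i++
[i=6,j=12] A done, take B[j]=36 → j++
[i=6,j=13] A done, take B[j]=37 → j++

j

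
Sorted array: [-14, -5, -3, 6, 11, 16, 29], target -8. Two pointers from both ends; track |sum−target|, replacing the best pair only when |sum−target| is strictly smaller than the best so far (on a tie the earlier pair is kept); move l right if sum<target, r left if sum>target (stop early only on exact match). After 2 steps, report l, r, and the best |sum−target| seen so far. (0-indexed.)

l=0 r=6: -14+29=15 d=23 *, r--
l=0 r=5: -14+16=2 d=10 *, r--

l=0, r=4, best |Δ|=10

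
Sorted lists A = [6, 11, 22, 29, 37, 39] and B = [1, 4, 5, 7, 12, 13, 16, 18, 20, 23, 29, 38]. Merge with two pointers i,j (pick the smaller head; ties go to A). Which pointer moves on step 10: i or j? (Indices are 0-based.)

[i=0,j=0] A[i]=6>B[j]=1 take 1 → j++
[i=0,j=1] A[i]=6>B[j]=4 take 4 → j++
[i=0,j=2] A[i]=6>B[j]=5 take 5 → j++
[i=0,j=3] A[i]=6<=B[j]=7 take 6 → i++
[i=1,j=3] A[i]=11>B[j]=7 take 7 → j++
[i=1,j=4] A[i]=11<=B[j]=12 take 11 → i++
[i=2,j=4] A[i]=22>B[j]=12 take 12 → j++
[i=2,j=5] A[i]=22>B[j]=13 take 13 → j++
[i=2,j=6] A[i]=22>B[j]=16 take 16 → j++
[i=2,j=7] A[i]=22>B[j]=18 take 18 → j++

j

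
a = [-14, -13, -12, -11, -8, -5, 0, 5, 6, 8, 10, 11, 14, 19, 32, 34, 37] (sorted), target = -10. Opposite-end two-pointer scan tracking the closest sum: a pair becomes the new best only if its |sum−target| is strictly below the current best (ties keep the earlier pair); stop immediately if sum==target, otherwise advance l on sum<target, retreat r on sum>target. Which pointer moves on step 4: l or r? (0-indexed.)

r

l=0 r=16: -14+37=23 d=33 *, r--
l=0 r=15: -14+34=20 d=30 *, r--
l=0 r=14: -14+32=18 d=28 *, r--
l=0 r=13: -14+19=5 d=15 *, r--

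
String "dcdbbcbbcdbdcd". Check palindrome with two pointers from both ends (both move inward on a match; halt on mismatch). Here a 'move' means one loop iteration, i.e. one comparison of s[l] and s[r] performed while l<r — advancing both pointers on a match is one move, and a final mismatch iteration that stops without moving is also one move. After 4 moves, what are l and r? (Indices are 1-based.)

l=1 r=14: 'd'=='d', l++,r--
l=2 r=13: 'c'=='c', l++,r--
l=3 r=12: 'd'=='d', l++,r--
l=4 r=11: 'b'=='b', l++,r--

l=5, r=10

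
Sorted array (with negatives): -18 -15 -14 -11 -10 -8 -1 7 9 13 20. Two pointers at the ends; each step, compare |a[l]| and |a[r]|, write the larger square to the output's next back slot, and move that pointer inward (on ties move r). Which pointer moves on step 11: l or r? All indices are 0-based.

[0,10] |-18|<=|20| out[10]=400 → r--
[0,9] |-18|>|13| out[9]=324 → l++
[1,9] |-15|>|13| out[8]=225 → l++
[2,9] |-14|>|13| out[7]=196 → l++
[3,9] |-11|<=|13| out[6]=169 → r--
[3,8] |-11|>|9| out[5]=121 → l++
[4,8] |-10|>|9| out[4]=100 → l++
[5,8] |-8|<=|9| out[3]=81 → r--
[5,7] |-8|>|7| out[2]=64 → l++
[6,7] |-1|<=|7| out[1]=49 → r--
[6,6] |-1|<=|-1| out[0]=1 → r--

r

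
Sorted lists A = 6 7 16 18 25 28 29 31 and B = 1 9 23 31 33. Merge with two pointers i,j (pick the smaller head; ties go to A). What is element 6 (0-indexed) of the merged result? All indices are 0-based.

[i=0,j=0] A[i]=6>B[j]=1 take 1 → j++
[i=0,j=1] A[i]=6<=B[j]=9 take 6 → i++
[i=1,j=1] A[i]=7<=B[j]=9 take 7 → i++
[i=2,j=1] A[i]=16>B[j]=9 take 9 → j++
[i=2,j=2] A[i]=16<=B[j]=23 take 16 → i++
[i=3,j=2] A[i]=18<=B[j]=23 take 18 → i++
[i=4,j=2] A[i]=25>B[j]=23 take 23 → j++
[i=4,j=3] A[i]=25<=B[j]=31 take 25 → i++
[i=5,j=3] A[i]=28<=B[j]=31 take 28 → i++
[i=6,j=3] A[i]=29<=B[j]=31 take 29 → i++
[i=7,j=3] A[i]=31<=B[j]=31 take 31 → i++
[i=8,j=3] A done, take B[j]=31 → j++
[i=8,j=4] A done, take B[j]=33 → j++

merged[6] = 23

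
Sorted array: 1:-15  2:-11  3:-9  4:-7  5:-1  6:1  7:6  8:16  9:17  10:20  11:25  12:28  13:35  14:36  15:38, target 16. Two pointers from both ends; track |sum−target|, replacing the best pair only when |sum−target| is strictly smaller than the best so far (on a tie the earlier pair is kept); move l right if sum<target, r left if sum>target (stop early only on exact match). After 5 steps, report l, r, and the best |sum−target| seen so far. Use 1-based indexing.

[1,15] -15+38=23 d=7 * → r--
[1,14] -15+36=21 d=5 * → r--
[1,13] -15+35=20 d=4 * → r--
[1,12] -15+28=13 d=3 * → l++
[2,12] -11+28=17 d=1 * → r--

l=2, r=11, best |Δ|=1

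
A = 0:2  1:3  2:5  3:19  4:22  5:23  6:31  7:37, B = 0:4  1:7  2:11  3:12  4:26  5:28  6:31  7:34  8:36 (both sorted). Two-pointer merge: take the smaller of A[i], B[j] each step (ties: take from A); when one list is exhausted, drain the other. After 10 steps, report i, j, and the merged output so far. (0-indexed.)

i=6, j=4, merged so far=[2, 3, 4, 5, 7, 11, 12, 19, 22, 23]

i=0 j=0: A[i]=2<=B[j]=4 take 2, i++
i=1 j=0: A[i]=3<=B[j]=4 take 3, i++
i=2 j=0: A[i]=5>B[j]=4 take 4, j++
i=2 j=1: A[i]=5<=B[j]=7 take 5, i++
i=3 j=1: A[i]=19>B[j]=7 take 7, j++
i=3 j=2: A[i]=19>B[j]=11 take 11, j++
i=3 j=3: A[i]=19>B[j]=12 take 12, j++
i=3 j=4: A[i]=19<=B[j]=26 take 19, i++
i=4 j=4: A[i]=22<=B[j]=26 take 22, i++
i=5 j=4: A[i]=23<=B[j]=26 take 23, i++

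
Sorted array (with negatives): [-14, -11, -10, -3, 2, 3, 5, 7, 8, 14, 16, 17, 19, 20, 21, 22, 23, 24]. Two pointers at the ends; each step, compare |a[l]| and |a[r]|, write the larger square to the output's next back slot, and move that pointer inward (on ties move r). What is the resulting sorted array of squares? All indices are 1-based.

[4, 9, 9, 25, 49, 64, 100, 121, 196, 196, 256, 289, 361, 400, 441, 484, 529, 576]

l=1 r=18: |-14|<=|24| out[18]=576, r--
l=1 r=17: |-14|<=|23| out[17]=529, r--
l=1 r=16: |-14|<=|22| out[16]=484, r--
l=1 r=15: |-14|<=|21| out[15]=441, r--
l=1 r=14: |-14|<=|20| out[14]=400, r--
l=1 r=13: |-14|<=|19| out[13]=361, r--
l=1 r=12: |-14|<=|17| out[12]=289, r--
l=1 r=11: |-14|<=|16| out[11]=256, r--
l=1 r=10: |-14|<=|14| out[10]=196, r--
l=1 r=9: |-14|>|8| out[9]=196, l++
l=2 r=9: |-11|>|8| out[8]=121, l++
l=3 r=9: |-10|>|8| out[7]=100, l++
l=4 r=9: |-3|<=|8| out[6]=64, r--
l=4 r=8: |-3|<=|7| out[5]=49, r--
l=4 r=7: |-3|<=|5| out[4]=25, r--
l=4 r=6: |-3|<=|3| out[3]=9, r--
l=4 r=5: |-3|>|2| out[2]=9, l++
l=5 r=5: |2|<=|2| out[1]=4, r--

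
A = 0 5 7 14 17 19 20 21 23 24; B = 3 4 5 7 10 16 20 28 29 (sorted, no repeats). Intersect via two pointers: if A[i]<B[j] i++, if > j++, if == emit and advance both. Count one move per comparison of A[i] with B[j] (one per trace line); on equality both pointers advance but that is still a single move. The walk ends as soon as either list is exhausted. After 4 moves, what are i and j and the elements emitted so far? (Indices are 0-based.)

i=2, j=3, emitted=[5]

[i=0,j=0] 0<3 → i++
[i=1,j=0] 5>3 → j++
[i=1,j=1] 5>4 → j++
[i=1,j=2] 5==5 emit → i++,j++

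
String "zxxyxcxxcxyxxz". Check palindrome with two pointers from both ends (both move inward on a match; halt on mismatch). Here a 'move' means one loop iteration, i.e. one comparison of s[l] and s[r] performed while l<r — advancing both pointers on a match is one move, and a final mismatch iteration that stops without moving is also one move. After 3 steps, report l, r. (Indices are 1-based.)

l=4, r=11

[1,14] 'z'=='z' → l++,r--
[2,13] 'x'=='x' → l++,r--
[3,12] 'x'=='x' → l++,r--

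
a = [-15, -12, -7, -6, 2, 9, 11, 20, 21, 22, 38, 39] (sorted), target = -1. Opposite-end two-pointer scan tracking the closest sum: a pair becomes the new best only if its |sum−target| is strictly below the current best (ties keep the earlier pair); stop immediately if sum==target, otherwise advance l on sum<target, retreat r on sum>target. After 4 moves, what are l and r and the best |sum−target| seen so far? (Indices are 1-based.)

l=1, r=8, best |Δ|=7

[1,12] -15+39=24 d=25 * → r--
[1,11] -15+38=23 d=24 * → r--
[1,10] -15+22=7 d=8 * → r--
[1,9] -15+21=6 d=7 * → r--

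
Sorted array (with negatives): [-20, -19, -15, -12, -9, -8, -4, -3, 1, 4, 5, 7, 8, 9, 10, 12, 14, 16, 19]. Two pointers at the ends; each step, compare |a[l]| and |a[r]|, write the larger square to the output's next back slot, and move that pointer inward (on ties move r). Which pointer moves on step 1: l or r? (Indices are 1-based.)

l=1 r=19: |-20|>|19| out[19]=400, l++

l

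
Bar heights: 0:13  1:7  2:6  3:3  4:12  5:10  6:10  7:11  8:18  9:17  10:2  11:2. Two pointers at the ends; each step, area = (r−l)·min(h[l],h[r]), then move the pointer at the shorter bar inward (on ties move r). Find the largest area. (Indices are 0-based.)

l=0 r=11: min(13,2)*11=22 best=22 *, r--
l=0 r=10: min(13,2)*10=20 best=22, r--
l=0 r=9: min(13,17)*9=117 best=117 *, l++
l=1 r=9: min(7,17)*8=56 best=117, l++
l=2 r=9: min(6,17)*7=42 best=117, l++
l=3 r=9: min(3,17)*6=18 best=117, l++
l=4 r=9: min(12,17)*5=60 best=117, l++
l=5 r=9: min(10,17)*4=40 best=117, l++
l=6 r=9: min(10,17)*3=30 best=117, l++
l=7 r=9: min(11,17)*2=22 best=117, l++
l=8 r=9: min(18,17)*1=17 best=117, r--

max area = 117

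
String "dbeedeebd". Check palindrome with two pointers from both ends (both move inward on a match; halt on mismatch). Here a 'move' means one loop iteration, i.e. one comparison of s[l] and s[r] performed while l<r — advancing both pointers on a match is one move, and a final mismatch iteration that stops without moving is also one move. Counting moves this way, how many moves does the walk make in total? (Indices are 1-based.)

[1,9] 'd'=='d' → l++,r--
[2,8] 'b'=='b' → l++,r--
[3,7] 'e'=='e' → l++,r--
[4,6] 'e'=='e' → l++,r--

4 moves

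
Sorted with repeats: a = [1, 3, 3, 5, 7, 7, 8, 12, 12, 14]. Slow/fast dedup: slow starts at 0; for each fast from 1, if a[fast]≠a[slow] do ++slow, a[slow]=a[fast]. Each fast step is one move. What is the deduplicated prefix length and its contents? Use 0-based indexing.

(s=0,f=1) a[fast]=3≠a[slow]=1 write a[1]=3 → slow++,fast++
(s=1,f=2) a[fast]=3=a[slow] dup → fast++
(s=1,f=3) a[fast]=5≠a[slow]=3 write a[2]=5 → slow++,fast++
(s=2,f=4) a[fast]=7≠a[slow]=5 write a[3]=7 → slow++,fast++
(s=3,f=5) a[fast]=7=a[slow] dup → fast++
(s=3,f=6) a[fast]=8≠a[slow]=7 write a[4]=8 → slow++,fast++
(s=4,f=7) a[fast]=12≠a[slow]=8 write a[5]=12 → slow++,fast++
(s=5,f=8) a[fast]=12=a[slow] dup → fast++
(s=5,f=9) a[fast]=14≠a[slow]=12 write a[6]=14 → slow++,fast++

length 7; prefix = [1, 3, 5, 7, 8, 12, 14]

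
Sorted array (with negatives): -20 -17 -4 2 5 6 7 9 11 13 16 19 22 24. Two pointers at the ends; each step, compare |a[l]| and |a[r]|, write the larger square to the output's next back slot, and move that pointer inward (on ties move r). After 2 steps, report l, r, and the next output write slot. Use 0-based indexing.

l=0, r=11, next write slot=11

[0,13] |-20|<=|24| out[13]=576 → r--
[0,12] |-20|<=|22| out[12]=484 → r--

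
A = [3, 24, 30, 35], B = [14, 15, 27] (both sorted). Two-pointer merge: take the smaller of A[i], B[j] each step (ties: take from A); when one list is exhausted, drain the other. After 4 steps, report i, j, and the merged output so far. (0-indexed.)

i=2, j=2, merged so far=[3, 14, 15, 24]

i=0 j=0: A[i]=3<=B[j]=14 take 3, i++
i=1 j=0: A[i]=24>B[j]=14 take 14, j++
i=1 j=1: A[i]=24>B[j]=15 take 15, j++
i=1 j=2: A[i]=24<=B[j]=27 take 24, i++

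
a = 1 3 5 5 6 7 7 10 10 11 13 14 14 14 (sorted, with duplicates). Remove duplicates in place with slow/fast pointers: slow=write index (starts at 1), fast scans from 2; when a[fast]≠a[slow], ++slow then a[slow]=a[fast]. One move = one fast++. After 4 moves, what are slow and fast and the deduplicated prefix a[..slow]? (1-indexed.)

(s=1,f=2) a[fast]=3≠a[slow]=1 write a[2]=3 → slow++,fast++
(s=2,f=3) a[fast]=5≠a[slow]=3 write a[3]=5 → slow++,fast++
(s=3,f=4) a[fast]=5=a[slow] dup → fast++
(s=3,f=5) a[fast]=6≠a[slow]=5 write a[4]=6 → slow++,fast++

slow=4, fast=6, prefix=[1, 3, 5, 6]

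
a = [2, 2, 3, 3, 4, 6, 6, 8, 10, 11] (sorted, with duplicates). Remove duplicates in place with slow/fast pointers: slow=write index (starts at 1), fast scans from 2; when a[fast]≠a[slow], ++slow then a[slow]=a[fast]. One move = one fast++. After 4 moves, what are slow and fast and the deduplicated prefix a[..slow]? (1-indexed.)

slow=3, fast=6, prefix=[2, 3, 4]

(s=1,f=2) a[fast]=2=a[slow] dup → fast++
(s=1,f=3) a[fast]=3≠a[slow]=2 write a[2]=3 → slow++,fast++
(s=2,f=4) a[fast]=3=a[slow] dup → fast++
(s=2,f=5) a[fast]=4≠a[slow]=3 write a[3]=4 → slow++,fast++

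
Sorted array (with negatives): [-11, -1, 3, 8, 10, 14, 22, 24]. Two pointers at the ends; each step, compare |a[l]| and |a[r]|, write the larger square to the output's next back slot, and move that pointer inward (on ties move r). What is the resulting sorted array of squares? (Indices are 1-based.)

[1,8] |-11|<=|24| out[8]=576 → r--
[1,7] |-11|<=|22| out[7]=484 → r--
[1,6] |-11|<=|14| out[6]=196 → r--
[1,5] |-11|>|10| out[5]=121 → l++
[2,5] |-1|<=|10| out[4]=100 → r--
[2,4] |-1|<=|8| out[3]=64 → r--
[2,3] |-1|<=|3| out[2]=9 → r--
[2,2] |-1|<=|-1| out[1]=1 → r--

[1, 9, 64, 100, 121, 196, 484, 576]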